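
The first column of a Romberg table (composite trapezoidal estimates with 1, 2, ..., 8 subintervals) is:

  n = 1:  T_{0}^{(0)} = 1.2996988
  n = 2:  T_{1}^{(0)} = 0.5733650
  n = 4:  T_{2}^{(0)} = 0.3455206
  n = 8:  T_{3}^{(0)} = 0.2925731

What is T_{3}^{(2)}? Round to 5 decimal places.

0.27528

T_{2}^{(1)} = 0.3455206 + (0.3455206 − 0.5733650)/3 = 0.2695725
T_{3}^{(1)} = (4·0.2925731 − 0.3455206) / 3 = 0.2749239
T_{3}^{(2)} = 0.2749239 + (0.2749239 − 0.2695725)/15 = 0.2752807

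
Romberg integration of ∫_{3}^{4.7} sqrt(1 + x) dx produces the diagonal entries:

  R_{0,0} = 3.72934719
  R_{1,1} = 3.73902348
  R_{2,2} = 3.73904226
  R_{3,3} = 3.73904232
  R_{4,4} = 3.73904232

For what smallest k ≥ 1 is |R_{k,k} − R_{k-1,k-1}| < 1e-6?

|R_{1,1} − R_{0,0}| = 0.00967629 ≥ 1e-6
|R_{2,2} − R_{1,1}| = 0.00001878 ≥ 1e-6
|R_{3,3} − R_{2,2}| = 0.00000006 < 1e-6

k = 3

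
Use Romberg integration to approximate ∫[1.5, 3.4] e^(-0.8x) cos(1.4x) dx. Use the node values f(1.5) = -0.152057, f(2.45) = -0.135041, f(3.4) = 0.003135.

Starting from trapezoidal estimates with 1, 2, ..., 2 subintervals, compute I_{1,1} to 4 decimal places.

I_{0,0} (trapezoid, 1 panel, h=1.9000): -0.141476
I_{1,0} (trapezoid, 2 panels, h=0.9500): -0.199027
I_{1,1} = -0.199027 + (-0.199027 − (-0.141476))/3 = -0.218211

-0.2182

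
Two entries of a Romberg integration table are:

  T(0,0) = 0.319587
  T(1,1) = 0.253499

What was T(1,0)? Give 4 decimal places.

From T(1,1) = (4·T(1,0) − T(0,0))/3, solve for T(1,0):
4·T(1,0) = 3·0.253499 + 0.319587 = 1.080084
T(1,0) = 0.270021

0.2700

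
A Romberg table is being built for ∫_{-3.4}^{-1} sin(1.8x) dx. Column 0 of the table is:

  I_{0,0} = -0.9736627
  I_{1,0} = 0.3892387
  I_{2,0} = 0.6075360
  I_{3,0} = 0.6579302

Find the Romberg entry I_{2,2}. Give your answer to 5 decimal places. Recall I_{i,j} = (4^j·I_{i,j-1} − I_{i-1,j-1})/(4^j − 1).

Richardson extrapolation on the trapezoidal column (denominator 4−1=3):
I_{1,1} = (4·0.3892387 − (-0.9736627)) / 3 = 0.8435392
I_{2,1} = (4·0.6075360 − 0.3892387) / 3 = 0.6803018
I_{2,2} = 0.6803018 + (0.6803018 − 0.8435392)/15 = 0.6694193

0.66942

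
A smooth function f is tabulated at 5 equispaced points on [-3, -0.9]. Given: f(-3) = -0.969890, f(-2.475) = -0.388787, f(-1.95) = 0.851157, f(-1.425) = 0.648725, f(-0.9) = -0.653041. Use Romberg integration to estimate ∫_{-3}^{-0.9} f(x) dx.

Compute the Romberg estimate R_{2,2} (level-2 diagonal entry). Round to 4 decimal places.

R_{0,0} (trapezoid, 1 panel, h=2.1000): -1.704078
R_{1,0} (trapezoid, 2 panels, h=1.0500): 0.041676
R_{2,0} (trapezoid, 4 panels, h=0.5250): 0.157305
R_{1,1} = 0.041676 + (0.041676 − (-1.704078))/3 = 0.623594
R_{2,1} = 0.157305 + (0.157305 − 0.041676)/3 = 0.195848
R_{2,2} = 0.195848 + (0.195848 − 0.623594)/15 = 0.167332

0.1673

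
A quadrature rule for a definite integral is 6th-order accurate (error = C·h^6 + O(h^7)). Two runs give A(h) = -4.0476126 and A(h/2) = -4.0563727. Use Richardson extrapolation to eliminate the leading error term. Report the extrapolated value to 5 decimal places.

The leading error scales as h^6; refining by a factor of 2 reduces it by 2^6 = 64.
Extrapolated value = (64·A(h/2) − A(h)) / (64 − 1)
= (64·(-4.0563727) − (-4.0476126)) / 63
= -255.5602402 / 63 = -4.0565117

-4.05651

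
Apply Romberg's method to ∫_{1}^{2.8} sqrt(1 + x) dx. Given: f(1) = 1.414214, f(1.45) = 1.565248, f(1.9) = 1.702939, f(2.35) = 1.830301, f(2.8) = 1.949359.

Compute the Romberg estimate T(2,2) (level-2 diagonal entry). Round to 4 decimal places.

T(0,0) (trapezoid, 1 panel, h=1.8000): 3.027216
T(1,0) (trapezoid, 2 panels, h=0.9000): 3.046253
T(2,0) (trapezoid, 4 panels, h=0.4500): 3.051124
T(1,1) = 3.046253 + (3.046253 − 3.027216)/3 = 3.052599
T(2,1) = 3.051124 + (3.051124 − 3.046253)/3 = 3.052748
T(2,2) = 3.052748 + (3.052748 − 3.052599)/15 = 3.052758

3.0528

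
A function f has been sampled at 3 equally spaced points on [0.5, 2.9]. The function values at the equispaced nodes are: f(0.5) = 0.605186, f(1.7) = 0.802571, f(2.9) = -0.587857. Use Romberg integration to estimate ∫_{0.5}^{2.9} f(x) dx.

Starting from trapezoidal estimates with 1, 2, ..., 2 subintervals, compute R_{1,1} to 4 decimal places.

1.2910

R_{0,0} (trapezoid, 1 panel, h=2.4000): 0.020795
R_{1,0} (trapezoid, 2 panels, h=1.2000): 0.973483
R_{1,1} = 0.973483 + (0.973483 − 0.020795)/3 = 1.291046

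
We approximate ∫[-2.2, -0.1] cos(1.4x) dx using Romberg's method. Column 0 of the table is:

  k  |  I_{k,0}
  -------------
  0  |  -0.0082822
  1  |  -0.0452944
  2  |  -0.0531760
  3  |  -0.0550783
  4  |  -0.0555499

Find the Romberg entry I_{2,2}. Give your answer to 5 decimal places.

-0.05568

Richardson extrapolation on the trapezoidal column (denominator 4−1=3):
I_{1,1} = (4·(-0.0452944) − (-0.0082822)) / 3 = -0.0576318
I_{2,1} = -0.0531760 + (-0.0531760 − (-0.0452944))/3 = -0.0558032
I_{2,2} = (16·(-0.0558032) − (-0.0576318)) / 15 = -0.0556813
(Column j=1 coincides with Simpson's rule on the same nodes.)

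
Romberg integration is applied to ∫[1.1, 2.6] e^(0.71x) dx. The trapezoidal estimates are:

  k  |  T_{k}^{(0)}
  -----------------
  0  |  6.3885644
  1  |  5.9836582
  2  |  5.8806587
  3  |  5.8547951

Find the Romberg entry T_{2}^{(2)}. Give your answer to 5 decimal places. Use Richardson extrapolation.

Richardson extrapolation on the trapezoidal column (denominator 4−1=3):
T_{1}^{(1)} = 5.9836582 + (5.9836582 − 6.3885644)/3 = 5.8486895
T_{2}^{(1)} = 5.8806587 + (5.8806587 − 5.9836582)/3 = 5.8463255
T_{2}^{(2)} = (16·5.8463255 − 5.8486895) / 15 = 5.8461679

5.84617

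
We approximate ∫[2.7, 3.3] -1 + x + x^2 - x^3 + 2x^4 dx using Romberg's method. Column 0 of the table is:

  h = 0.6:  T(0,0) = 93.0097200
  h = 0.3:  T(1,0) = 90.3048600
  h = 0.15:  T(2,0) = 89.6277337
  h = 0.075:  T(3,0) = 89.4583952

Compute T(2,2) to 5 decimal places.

89.40194

T(1,1) = (4·90.3048600 − 93.0097200) / 3 = 89.4032400
T(2,1) = (4·89.6277337 − 90.3048600) / 3 = 89.4020249
T(2,2) = 89.4020249 + (89.4020249 − 89.4032400)/15 = 89.4019439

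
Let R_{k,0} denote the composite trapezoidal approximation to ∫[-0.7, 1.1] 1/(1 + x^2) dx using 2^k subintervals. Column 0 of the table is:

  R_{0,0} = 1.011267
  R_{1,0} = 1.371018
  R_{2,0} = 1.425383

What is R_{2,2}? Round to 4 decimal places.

1.4403

Richardson extrapolation on the trapezoidal column (denominator 4−1=3):
R_{1,1} = (4·1.371018 − 1.011267) / 3 = 1.490935
R_{2,1} = 1.425383 + (1.425383 − 1.371018)/3 = 1.443505
R_{2,2} = 1.443505 + (1.443505 − 1.490935)/15 = 1.440343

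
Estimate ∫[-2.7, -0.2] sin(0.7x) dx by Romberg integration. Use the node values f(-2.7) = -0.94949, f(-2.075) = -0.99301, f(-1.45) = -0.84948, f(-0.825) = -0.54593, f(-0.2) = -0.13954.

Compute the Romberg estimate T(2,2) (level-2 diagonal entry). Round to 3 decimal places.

T(0,0) (trapezoid, 1 panel, h=2.5000): -1.36129
T(1,0) (trapezoid, 2 panels, h=1.2500): -1.74249
T(2,0) (trapezoid, 4 panels, h=0.6250): -1.83308
T(1,1) = -1.74249 + (-1.74249 − (-1.36129))/3 = -1.86956
T(2,1) = -1.83308 + (-1.83308 − (-1.74249))/3 = -1.86328
T(2,2) = -1.86328 + (-1.86328 − (-1.86956))/15 = -1.86286

-1.863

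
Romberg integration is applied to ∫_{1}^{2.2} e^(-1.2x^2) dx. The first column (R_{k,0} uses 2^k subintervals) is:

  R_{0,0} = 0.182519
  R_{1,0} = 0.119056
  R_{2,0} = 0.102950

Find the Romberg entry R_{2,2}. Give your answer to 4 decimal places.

Richardson extrapolation on the trapezoidal column (denominator 4−1=3):
R_{1,1} = (4·0.119056 − 0.182519) / 3 = 0.097902
R_{2,1} = (4·0.102950 − 0.119056) / 3 = 0.097581
R_{2,2} = (16·0.097581 − 0.097902) / 15 = 0.097560

0.0976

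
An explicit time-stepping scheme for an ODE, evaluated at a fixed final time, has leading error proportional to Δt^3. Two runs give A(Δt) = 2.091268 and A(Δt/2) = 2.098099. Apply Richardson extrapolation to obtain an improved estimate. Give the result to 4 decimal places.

The leading error scales as Δt^3; refining by a factor of 2 reduces it by 2^3 = 8.
Extrapolated value = (8·A(Δt/2) − A(Δt)) / (8 − 1)
= (8·2.098099 − 2.091268) / 7
= 14.693524 / 7 = 2.099075

2.0991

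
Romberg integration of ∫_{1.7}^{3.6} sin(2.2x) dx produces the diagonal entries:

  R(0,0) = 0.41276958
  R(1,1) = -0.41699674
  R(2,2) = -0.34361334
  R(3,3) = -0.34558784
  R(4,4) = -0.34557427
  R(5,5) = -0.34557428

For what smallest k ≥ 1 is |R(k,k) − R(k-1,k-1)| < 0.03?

k = 3

|R(1,1) − R(0,0)| = 0.82976632 ≥ 0.03
|R(2,2) − R(1,1)| = 0.07338340 ≥ 0.03
|R(3,3) − R(2,2)| = 0.00197450 < 0.03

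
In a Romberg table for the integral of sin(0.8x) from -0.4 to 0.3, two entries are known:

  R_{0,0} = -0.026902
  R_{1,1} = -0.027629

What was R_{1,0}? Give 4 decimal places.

From R_{1,1} = (4·R_{1,0} − R_{0,0})/3, solve for R_{1,0}:
4·R_{1,0} = 3·(-0.027629) + (-0.026902) = -0.109789
R_{1,0} = -0.027447

-0.0274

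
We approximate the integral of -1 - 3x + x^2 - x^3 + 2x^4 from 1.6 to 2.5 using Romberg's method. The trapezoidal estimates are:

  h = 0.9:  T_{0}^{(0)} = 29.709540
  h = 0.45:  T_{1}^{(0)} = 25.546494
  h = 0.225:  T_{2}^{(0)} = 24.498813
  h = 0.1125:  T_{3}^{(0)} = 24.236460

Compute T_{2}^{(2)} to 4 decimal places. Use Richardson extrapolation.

24.1490

Richardson extrapolation on the trapezoidal column (denominator 4−1=3):
T_{1}^{(1)} = (4·25.546494 − 29.709540) / 3 = 24.158812
T_{2}^{(1)} = (4·24.498813 − 25.546494) / 3 = 24.149586
T_{2}^{(2)} = 24.149586 + (24.149586 − 24.158812)/15 = 24.148971
(Column j=1 coincides with Simpson's rule on the same nodes.)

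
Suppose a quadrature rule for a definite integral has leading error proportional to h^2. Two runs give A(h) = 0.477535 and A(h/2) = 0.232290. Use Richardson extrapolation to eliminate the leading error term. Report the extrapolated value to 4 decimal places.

0.1505

The leading error scales as h^2; refining by a factor of 2 reduces it by 2^2 = 4.
Extrapolated value = (4·A(h/2) − A(h)) / (4 − 1)
= (4·0.232290 − 0.477535) / 3
= 0.451625 / 3 = 0.150542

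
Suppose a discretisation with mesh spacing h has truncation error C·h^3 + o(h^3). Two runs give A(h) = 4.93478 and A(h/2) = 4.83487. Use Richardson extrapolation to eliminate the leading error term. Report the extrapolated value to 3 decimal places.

The leading error scales as h^3; refining by a factor of 2 reduces it by 2^3 = 8.
Extrapolated value = (8·A(h/2) − A(h)) / (8 − 1)
= (8·4.83487 − 4.93478) / 7
= 33.74418 / 7 = 4.82060

4.821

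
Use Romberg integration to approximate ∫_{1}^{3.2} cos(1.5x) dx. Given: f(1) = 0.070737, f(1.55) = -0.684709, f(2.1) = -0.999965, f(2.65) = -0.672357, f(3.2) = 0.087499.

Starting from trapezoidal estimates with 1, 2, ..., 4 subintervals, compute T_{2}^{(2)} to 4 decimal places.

T_{0}^{(0)} (trapezoid, 1 panel, h=2.2000): 0.174060
T_{1}^{(0)} (trapezoid, 2 panels, h=1.1000): -1.012932
T_{2}^{(0)} (trapezoid, 4 panels, h=0.5500): -1.252852
T_{1}^{(1)} = -1.012932 + (-1.012932 − 0.174060)/3 = -1.408596
T_{2}^{(1)} = -1.252852 + (-1.252852 − (-1.012932))/3 = -1.332825
T_{2}^{(2)} = -1.332825 + (-1.332825 − (-1.408596))/15 = -1.327774

-1.3278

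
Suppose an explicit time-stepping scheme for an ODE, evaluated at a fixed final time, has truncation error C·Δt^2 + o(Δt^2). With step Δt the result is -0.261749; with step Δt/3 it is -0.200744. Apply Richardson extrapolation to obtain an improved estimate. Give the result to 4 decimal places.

-0.1931

Extrapolated value = (9·A(Δt/3) − A(Δt)) / (9 − 1)
= (9·(-0.200744) − (-0.261749)) / 8
= -1.544947 / 8 = -0.193118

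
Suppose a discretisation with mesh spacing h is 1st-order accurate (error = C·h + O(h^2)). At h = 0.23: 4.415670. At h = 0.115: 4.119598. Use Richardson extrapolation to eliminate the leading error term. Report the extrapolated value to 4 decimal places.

The leading error scales as h; refining by a factor of 2 reduces it by 2^1 = 2.
Extrapolated value = (2·A(h/2) − A(h)) / (2 − 1)
= (2·4.119598 − 4.415670) / 1
= 3.823526 / 1 = 3.823526

3.8235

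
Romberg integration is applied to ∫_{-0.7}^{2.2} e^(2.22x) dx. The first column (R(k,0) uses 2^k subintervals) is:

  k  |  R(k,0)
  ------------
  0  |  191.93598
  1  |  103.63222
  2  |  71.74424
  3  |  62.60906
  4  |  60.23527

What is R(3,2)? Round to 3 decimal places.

59.461

R(2,1) = (4·71.74424 − 103.63222) / 3 = 61.11491
R(3,1) = (4·62.60906 − 71.74424) / 3 = 59.56400
R(3,2) = 59.56400 + (59.56400 − 61.11491)/15 = 59.46061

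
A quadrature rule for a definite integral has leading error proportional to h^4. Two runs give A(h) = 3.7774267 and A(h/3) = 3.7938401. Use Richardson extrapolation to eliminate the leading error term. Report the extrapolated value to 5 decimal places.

The leading error scales as h^4; refining by a factor of 3 reduces it by 3^4 = 81.
Extrapolated value = (81·A(h/3) − A(h)) / (81 − 1)
= (81·3.7938401 − 3.7774267) / 80
= 303.5236214 / 80 = 3.7940453

3.79405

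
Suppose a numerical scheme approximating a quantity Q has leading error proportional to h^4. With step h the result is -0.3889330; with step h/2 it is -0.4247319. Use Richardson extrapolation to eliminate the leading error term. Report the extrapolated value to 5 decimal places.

The leading error scales as h^4; refining by a factor of 2 reduces it by 2^4 = 16.
Extrapolated value = (16·A(h/2) − A(h)) / (16 − 1)
= (16·(-0.4247319) − (-0.3889330)) / 15
= -6.4067774 / 15 = -0.4271185

-0.42712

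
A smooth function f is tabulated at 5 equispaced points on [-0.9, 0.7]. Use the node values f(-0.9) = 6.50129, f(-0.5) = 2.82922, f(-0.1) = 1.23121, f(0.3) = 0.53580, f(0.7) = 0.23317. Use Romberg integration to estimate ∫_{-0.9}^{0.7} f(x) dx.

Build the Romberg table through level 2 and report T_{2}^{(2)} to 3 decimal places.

3.015

T_{0}^{(0)} (trapezoid, 1 panel, h=1.6000): 5.38757
T_{1}^{(0)} (trapezoid, 2 panels, h=0.8000): 3.67875
T_{2}^{(0)} (trapezoid, 4 panels, h=0.4000): 3.18538
T_{1}^{(1)} = 3.67875 + (3.67875 − 5.38757)/3 = 3.10914
T_{2}^{(1)} = 3.18538 + (3.18538 − 3.67875)/3 = 3.02092
T_{2}^{(2)} = 3.02092 + (3.02092 − 3.10914)/15 = 3.01504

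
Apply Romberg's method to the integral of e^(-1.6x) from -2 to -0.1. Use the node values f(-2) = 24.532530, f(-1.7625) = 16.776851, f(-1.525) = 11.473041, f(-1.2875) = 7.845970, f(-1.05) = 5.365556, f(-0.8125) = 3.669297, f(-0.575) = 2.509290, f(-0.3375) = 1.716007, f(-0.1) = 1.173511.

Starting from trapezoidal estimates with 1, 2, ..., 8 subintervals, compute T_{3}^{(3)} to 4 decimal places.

14.5994

T_{0}^{(0)} (trapezoid, 1 panel, h=1.9000): 24.420739
T_{1}^{(0)} (trapezoid, 2 panels, h=0.9500): 17.307648
T_{2}^{(0)} (trapezoid, 4 panels, h=0.4750): 15.295431
T_{3}^{(0)} (trapezoid, 8 panels, h=0.2375): 14.774645
T_{1}^{(1)} = 17.307648 + (17.307648 − 24.420739)/3 = 14.936618
T_{2}^{(1)} = 15.295431 + (15.295431 − 17.307648)/3 = 14.624692
T_{3}^{(1)} = 14.774645 + (14.774645 − 15.295431)/3 = 14.601050
T_{2}^{(2)} = 14.624692 + (14.624692 − 14.936618)/15 = 14.603897
T_{3}^{(2)} = 14.601050 + (14.601050 − 14.624692)/15 = 14.599474
T_{3}^{(3)} = 14.599474 + (14.599474 − 14.603897)/63 = 14.599404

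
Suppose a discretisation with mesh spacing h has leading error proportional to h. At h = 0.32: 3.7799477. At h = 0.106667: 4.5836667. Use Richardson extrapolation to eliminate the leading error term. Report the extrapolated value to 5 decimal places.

4.98553

The leading error scales as h; refining by a factor of 3 reduces it by 3^1 = 3.
Extrapolated value = (3·A(h/3) − A(h)) / (3 − 1)
= (3·4.5836667 − 3.7799477) / 2
= 9.9710524 / 2 = 4.9855262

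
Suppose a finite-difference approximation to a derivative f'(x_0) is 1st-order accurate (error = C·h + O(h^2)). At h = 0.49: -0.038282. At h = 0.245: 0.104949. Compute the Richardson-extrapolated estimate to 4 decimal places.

The leading error scales as h; refining by a factor of 2 reduces it by 2^1 = 2.
Extrapolated value = (2·A(h/2) − A(h)) / (2 − 1)
= (2·0.104949 − (-0.038282)) / 1
= 0.248180 / 1 = 0.248180

0.2482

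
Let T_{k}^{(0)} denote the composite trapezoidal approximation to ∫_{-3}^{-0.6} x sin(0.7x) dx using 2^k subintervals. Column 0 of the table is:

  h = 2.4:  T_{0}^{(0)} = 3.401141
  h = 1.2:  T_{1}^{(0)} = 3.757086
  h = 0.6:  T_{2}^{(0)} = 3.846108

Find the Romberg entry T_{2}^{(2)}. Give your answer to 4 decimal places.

3.8758

Richardson extrapolation on the trapezoidal column (denominator 4−1=3):
T_{1}^{(1)} = 3.757086 + (3.757086 − 3.401141)/3 = 3.875734
T_{2}^{(1)} = (4·3.846108 − 3.757086) / 3 = 3.875782
T_{2}^{(2)} = (16·3.875782 − 3.875734) / 15 = 3.875785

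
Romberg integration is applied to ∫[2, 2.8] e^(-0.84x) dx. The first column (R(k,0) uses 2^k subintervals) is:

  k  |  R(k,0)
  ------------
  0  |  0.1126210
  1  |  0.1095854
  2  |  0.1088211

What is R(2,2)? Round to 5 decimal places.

0.10857

Richardson extrapolation on the trapezoidal column (denominator 4−1=3):
R(1,1) = 0.1095854 + (0.1095854 − 0.1126210)/3 = 0.1085735
R(2,1) = (4·0.1088211 − 0.1095854) / 3 = 0.1085663
R(2,2) = 0.1085663 + (0.1085663 − 0.1085735)/15 = 0.1085658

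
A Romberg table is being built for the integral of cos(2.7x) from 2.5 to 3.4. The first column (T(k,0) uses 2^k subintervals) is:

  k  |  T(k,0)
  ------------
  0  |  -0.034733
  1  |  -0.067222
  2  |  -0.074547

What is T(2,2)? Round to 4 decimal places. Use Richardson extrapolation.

T(1,1) = (4·(-0.067222) − (-0.034733)) / 3 = -0.078052
T(2,1) = -0.074547 + (-0.074547 − (-0.067222))/3 = -0.076989
T(2,2) = (16·(-0.076989) − (-0.078052)) / 15 = -0.076918
(Column j=1 coincides with Simpson's rule on the same nodes.)

-0.0769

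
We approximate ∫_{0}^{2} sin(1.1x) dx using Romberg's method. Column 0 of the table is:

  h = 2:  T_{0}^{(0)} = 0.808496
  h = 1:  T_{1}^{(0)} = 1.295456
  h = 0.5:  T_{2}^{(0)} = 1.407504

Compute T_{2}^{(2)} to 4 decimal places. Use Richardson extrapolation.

T_{1}^{(1)} = 1.295456 + (1.295456 − 0.808496)/3 = 1.457776
T_{2}^{(1)} = 1.407504 + (1.407504 − 1.295456)/3 = 1.444853
T_{2}^{(2)} = 1.444853 + (1.444853 − 1.457776)/15 = 1.443991
(Column j=1 coincides with Simpson's rule on the same nodes.)

1.4440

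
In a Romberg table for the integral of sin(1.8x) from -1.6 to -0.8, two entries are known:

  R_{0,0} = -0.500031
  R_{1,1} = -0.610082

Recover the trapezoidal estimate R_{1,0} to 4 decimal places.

From R_{1,1} = (4·R_{1,0} − R_{0,0})/3, solve for R_{1,0}:
4·R_{1,0} = 3·(-0.610082) + (-0.500031) = -2.330277
R_{1,0} = -0.582569

-0.5826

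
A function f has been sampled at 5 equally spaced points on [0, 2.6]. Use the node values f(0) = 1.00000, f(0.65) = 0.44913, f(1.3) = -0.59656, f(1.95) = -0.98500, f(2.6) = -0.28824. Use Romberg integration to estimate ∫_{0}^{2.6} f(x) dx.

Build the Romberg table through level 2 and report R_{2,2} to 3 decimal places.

R_{0,0} (trapezoid, 1 panel, h=2.6000): 0.92529
R_{1,0} (trapezoid, 2 panels, h=1.3000): -0.31288
R_{2,0} (trapezoid, 4 panels, h=0.6500): -0.50476
R_{1,1} = -0.31288 + (-0.31288 − 0.92529)/3 = -0.72560
R_{2,1} = -0.50476 + (-0.50476 − (-0.31288))/3 = -0.56872
R_{2,2} = -0.56872 + (-0.56872 − (-0.72560))/15 = -0.55826

-0.558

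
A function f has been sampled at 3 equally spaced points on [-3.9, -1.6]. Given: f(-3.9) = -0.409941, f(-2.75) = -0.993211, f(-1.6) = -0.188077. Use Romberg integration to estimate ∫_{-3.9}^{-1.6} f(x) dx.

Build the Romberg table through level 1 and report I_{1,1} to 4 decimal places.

I_{0,0} (trapezoid, 1 panel, h=2.3000): -0.687721
I_{1,0} (trapezoid, 2 panels, h=1.1500): -1.486053
I_{1,1} = -1.486053 + (-1.486053 − (-0.687721))/3 = -1.752164

-1.7522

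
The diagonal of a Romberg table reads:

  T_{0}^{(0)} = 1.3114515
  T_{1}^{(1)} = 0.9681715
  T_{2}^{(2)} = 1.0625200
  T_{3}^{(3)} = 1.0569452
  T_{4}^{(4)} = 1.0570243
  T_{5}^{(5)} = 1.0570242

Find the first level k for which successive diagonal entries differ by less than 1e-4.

k = 4

|T_{1}^{(1)} − T_{0}^{(0)}| = 0.3432800 ≥ 1e-4
|T_{2}^{(2)} − T_{1}^{(1)}| = 0.0943485 ≥ 1e-4
|T_{3}^{(3)} − T_{2}^{(2)}| = 0.0055748 ≥ 1e-4
|T_{4}^{(4)} − T_{3}^{(3)}| = 0.0000791 < 1e-4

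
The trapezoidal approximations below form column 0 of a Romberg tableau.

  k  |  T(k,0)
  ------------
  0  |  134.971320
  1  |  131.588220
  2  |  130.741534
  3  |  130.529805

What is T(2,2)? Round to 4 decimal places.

Richardson extrapolation on the trapezoidal column (denominator 4−1=3):
T(1,1) = 131.588220 + (131.588220 − 134.971320)/3 = 130.460520
T(2,1) = (4·130.741534 − 131.588220) / 3 = 130.459305
T(2,2) = 130.459305 + (130.459305 − 130.460520)/15 = 130.459224

130.4592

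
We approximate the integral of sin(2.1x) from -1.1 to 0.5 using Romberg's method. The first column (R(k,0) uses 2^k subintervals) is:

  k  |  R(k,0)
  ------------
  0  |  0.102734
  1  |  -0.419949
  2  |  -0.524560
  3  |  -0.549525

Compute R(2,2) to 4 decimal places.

-0.5571

Richardson extrapolation on the trapezoidal column (denominator 4−1=3):
R(1,1) = -0.419949 + (-0.419949 − 0.102734)/3 = -0.594177
R(2,1) = (4·(-0.524560) − (-0.419949)) / 3 = -0.559430
R(2,2) = -0.559430 + (-0.559430 − (-0.594177))/15 = -0.557114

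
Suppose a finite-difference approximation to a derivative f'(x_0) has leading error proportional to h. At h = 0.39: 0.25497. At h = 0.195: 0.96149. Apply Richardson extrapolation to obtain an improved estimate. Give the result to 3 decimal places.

1.668

Extrapolated value = (2·A(h/2) − A(h)) / (2 − 1)
= (2·0.96149 − 0.25497) / 1
= 1.66801 / 1 = 1.66801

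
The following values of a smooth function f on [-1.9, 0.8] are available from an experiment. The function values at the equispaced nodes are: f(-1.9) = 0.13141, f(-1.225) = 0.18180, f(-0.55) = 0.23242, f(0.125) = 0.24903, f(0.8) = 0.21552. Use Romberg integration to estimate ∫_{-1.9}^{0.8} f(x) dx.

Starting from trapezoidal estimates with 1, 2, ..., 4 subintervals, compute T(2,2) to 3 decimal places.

T(0,0) (trapezoid, 1 panel, h=2.7000): 0.46836
T(1,0) (trapezoid, 2 panels, h=1.3500): 0.54794
T(2,0) (trapezoid, 4 panels, h=0.6750): 0.56478
T(1,1) = 0.54794 + (0.54794 − 0.46836)/3 = 0.57447
T(2,1) = 0.56478 + (0.56478 − 0.54794)/3 = 0.57039
T(2,2) = 0.57039 + (0.57039 − 0.57447)/15 = 0.57012

0.570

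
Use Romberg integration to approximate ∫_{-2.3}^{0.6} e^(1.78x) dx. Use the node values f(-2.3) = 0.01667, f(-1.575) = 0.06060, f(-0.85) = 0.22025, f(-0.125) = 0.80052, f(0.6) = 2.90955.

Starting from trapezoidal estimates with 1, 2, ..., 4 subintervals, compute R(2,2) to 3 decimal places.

R(0,0) (trapezoid, 1 panel, h=2.9000): 4.24302
R(1,0) (trapezoid, 2 panels, h=1.4500): 2.44087
R(2,0) (trapezoid, 4 panels, h=0.7250): 1.84475
R(1,1) = 2.44087 + (2.44087 − 4.24302)/3 = 1.84015
R(2,1) = 1.84475 + (1.84475 − 2.44087)/3 = 1.64604
R(2,2) = 1.64604 + (1.64604 − 1.84015)/15 = 1.63310

1.633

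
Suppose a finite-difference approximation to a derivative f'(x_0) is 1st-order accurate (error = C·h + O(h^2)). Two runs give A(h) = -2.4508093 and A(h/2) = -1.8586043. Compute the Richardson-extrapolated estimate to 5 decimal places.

The leading error scales as h; refining by a factor of 2 reduces it by 2^1 = 2.
Extrapolated value = (2·A(h/2) − A(h)) / (2 − 1)
= (2·(-1.8586043) − (-2.4508093)) / 1
= -1.2663993 / 1 = -1.2663993

-1.26640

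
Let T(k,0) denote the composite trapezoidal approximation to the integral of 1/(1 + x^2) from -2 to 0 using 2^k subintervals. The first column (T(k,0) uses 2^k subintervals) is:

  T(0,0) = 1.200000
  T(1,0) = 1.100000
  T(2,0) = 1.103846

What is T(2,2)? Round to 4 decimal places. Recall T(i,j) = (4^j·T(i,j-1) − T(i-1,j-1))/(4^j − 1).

1.1077

T(1,1) = (4·1.100000 − 1.200000) / 3 = 1.066667
T(2,1) = (4·1.103846 − 1.100000) / 3 = 1.105128
T(2,2) = (16·1.105128 − 1.066667) / 15 = 1.107692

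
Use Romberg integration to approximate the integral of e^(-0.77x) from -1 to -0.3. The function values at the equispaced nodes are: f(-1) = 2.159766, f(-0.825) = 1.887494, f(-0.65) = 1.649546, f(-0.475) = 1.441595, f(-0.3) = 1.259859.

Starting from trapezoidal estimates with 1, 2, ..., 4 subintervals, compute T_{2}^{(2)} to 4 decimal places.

1.1687

T_{0}^{(0)} (trapezoid, 1 panel, h=0.7000): 1.196869
T_{1}^{(0)} (trapezoid, 2 panels, h=0.3500): 1.175775
T_{2}^{(0)} (trapezoid, 4 panels, h=0.1750): 1.170478
T_{1}^{(1)} = 1.175775 + (1.175775 − 1.196869)/3 = 1.168744
T_{2}^{(1)} = 1.170478 + (1.170478 − 1.175775)/3 = 1.168712
T_{2}^{(2)} = 1.168712 + (1.168712 − 1.168744)/15 = 1.168710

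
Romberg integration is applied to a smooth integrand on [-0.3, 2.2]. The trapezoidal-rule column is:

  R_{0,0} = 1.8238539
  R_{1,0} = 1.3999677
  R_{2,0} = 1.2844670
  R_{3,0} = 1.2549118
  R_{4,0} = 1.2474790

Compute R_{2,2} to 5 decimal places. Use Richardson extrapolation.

1.24512

Richardson extrapolation on the trapezoidal column (denominator 4−1=3):
R_{1,1} = (4·1.3999677 − 1.8238539) / 3 = 1.2586723
R_{2,1} = 1.2844670 + (1.2844670 − 1.3999677)/3 = 1.2459668
R_{2,2} = (16·1.2459668 − 1.2586723) / 15 = 1.2451198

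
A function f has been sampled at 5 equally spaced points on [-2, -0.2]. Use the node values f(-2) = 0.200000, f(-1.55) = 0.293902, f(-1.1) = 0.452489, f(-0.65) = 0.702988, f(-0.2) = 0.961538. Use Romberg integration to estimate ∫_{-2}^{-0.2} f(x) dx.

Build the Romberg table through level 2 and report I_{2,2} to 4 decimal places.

0.9092

I_{0,0} (trapezoid, 1 panel, h=1.8000): 1.045384
I_{1,0} (trapezoid, 2 panels, h=0.9000): 0.929932
I_{2,0} (trapezoid, 4 panels, h=0.4500): 0.913567
I_{1,1} = 0.929932 + (0.929932 − 1.045384)/3 = 0.891448
I_{2,1} = 0.913567 + (0.913567 − 0.929932)/3 = 0.908112
I_{2,2} = 0.908112 + (0.908112 − 0.891448)/15 = 0.909223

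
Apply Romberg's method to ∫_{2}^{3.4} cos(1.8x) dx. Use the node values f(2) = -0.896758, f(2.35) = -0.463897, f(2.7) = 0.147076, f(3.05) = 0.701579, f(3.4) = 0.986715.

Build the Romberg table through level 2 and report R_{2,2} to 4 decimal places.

0.1556

R_{0,0} (trapezoid, 1 panel, h=1.4000): 0.062970
R_{1,0} (trapezoid, 2 panels, h=0.7000): 0.134438
R_{2,0} (trapezoid, 4 panels, h=0.3500): 0.150408
R_{1,1} = 0.134438 + (0.134438 − 0.062970)/3 = 0.158261
R_{2,1} = 0.150408 + (0.150408 − 0.134438)/3 = 0.155731
R_{2,2} = 0.155731 + (0.155731 − 0.158261)/15 = 0.155562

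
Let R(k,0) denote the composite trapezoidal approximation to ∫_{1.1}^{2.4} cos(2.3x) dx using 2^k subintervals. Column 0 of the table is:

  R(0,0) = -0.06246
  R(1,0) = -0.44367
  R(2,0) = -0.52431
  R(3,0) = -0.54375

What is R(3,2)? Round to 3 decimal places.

-0.550

Richardson extrapolation on the trapezoidal column (denominator 4−1=3):
R(2,1) = -0.52431 + (-0.52431 − (-0.44367))/3 = -0.55119
R(3,1) = -0.54375 + (-0.54375 − (-0.52431))/3 = -0.55023
R(3,2) = (16·(-0.55023) − (-0.55119)) / 15 = -0.55017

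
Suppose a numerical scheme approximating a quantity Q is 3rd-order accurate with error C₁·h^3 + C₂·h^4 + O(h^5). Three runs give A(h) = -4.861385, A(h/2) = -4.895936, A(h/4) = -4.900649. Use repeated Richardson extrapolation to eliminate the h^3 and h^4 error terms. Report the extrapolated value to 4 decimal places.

First eliminate the h^3 term (factor 2^3 = 8):
  B₁ = (8·(-4.895936) − (-4.861385))/7 = -4.900872
  B₂ = (8·(-4.900649) − (-4.895936))/7 = -4.901322
Then eliminate the h^4 term (factor 2^4 = 16):
  (16·(-4.901322) − (-4.900872))/15 = -4.901352

-4.9014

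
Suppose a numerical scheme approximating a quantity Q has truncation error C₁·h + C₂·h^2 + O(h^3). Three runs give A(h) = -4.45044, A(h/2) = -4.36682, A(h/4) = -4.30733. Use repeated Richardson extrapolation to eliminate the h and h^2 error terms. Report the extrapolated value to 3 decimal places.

-4.236

First eliminate the h term (factor 2^1 = 2):
  B₁ = (2·(-4.36682) − (-4.45044))/1 = -4.28320
  B₂ = (2·(-4.30733) − (-4.36682))/1 = -4.24784
Then eliminate the h^2 term (factor 2^2 = 4):
  (4·(-4.24784) − (-4.28320))/3 = -4.23605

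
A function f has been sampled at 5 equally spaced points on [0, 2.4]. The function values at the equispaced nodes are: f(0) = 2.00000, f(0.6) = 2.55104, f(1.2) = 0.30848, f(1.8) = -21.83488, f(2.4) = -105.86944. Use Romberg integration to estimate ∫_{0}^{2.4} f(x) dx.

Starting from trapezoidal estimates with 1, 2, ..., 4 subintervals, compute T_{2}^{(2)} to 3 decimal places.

T_{0}^{(0)} (trapezoid, 1 panel, h=2.4000): -124.64333
T_{1}^{(0)} (trapezoid, 2 panels, h=1.2000): -61.95149
T_{2}^{(0)} (trapezoid, 4 panels, h=0.6000): -42.54605
T_{1}^{(1)} = -61.95149 + (-61.95149 − (-124.64333))/3 = -41.05421
T_{2}^{(1)} = -42.54605 + (-42.54605 − (-61.95149))/3 = -36.07757
T_{2}^{(2)} = -36.07757 + (-36.07757 − (-41.05421))/15 = -35.74579

-35.746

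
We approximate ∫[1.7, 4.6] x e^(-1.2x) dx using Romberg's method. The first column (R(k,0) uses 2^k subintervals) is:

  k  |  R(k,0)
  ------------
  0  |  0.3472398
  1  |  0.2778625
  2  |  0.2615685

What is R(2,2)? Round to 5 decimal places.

0.25623

R(1,1) = 0.2778625 + (0.2778625 − 0.3472398)/3 = 0.2547367
R(2,1) = (4·0.2615685 − 0.2778625) / 3 = 0.2561372
R(2,2) = (16·0.2561372 − 0.2547367) / 15 = 0.2562306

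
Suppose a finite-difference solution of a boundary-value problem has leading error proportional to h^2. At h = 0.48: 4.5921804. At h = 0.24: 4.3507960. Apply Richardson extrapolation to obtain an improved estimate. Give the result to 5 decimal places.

The leading error scales as h^2; refining by a factor of 2 reduces it by 2^2 = 4.
Extrapolated value = (4·A(h/2) − A(h)) / (4 − 1)
= (4·4.3507960 − 4.5921804) / 3
= 12.8110036 / 3 = 4.2703345

4.27033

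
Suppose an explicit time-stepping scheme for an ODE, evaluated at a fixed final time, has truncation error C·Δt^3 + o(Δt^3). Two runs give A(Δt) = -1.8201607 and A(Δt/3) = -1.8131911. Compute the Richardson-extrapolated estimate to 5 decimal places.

-1.81292

Extrapolated value = (27·A(Δt/3) − A(Δt)) / (27 − 1)
= (27·(-1.8131911) − (-1.8201607)) / 26
= -47.1359990 / 26 = -1.8129230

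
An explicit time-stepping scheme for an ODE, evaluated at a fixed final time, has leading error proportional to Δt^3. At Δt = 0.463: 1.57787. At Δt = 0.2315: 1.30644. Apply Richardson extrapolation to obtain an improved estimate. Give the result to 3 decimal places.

Extrapolated value = (8·A(Δt/2) − A(Δt)) / (8 − 1)
= (8·1.30644 − 1.57787) / 7
= 8.87365 / 7 = 1.26766

1.268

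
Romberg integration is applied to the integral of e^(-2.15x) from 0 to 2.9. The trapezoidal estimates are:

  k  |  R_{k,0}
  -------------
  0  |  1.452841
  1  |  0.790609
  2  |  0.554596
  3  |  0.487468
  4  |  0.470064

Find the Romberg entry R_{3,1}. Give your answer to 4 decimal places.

Richardson extrapolation on the trapezoidal column (denominator 4−1=3):
R_{3,1} = 0.487468 + (0.487468 − 0.554596)/3 = 0.465092

0.4651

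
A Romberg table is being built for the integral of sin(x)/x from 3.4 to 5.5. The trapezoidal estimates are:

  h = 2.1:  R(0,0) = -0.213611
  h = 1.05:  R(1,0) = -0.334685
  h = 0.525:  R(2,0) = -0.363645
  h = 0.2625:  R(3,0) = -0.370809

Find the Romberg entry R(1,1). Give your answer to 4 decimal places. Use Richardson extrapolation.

-0.3750

R(1,1) = -0.334685 + (-0.334685 − (-0.213611))/3 = -0.375043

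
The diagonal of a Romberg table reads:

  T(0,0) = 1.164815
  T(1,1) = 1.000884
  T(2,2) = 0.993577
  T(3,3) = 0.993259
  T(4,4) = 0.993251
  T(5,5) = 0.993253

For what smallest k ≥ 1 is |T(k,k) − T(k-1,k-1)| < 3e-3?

|T(1,1) − T(0,0)| = 0.163931 ≥ 3e-3
|T(2,2) − T(1,1)| = 0.007307 ≥ 3e-3
|T(3,3) − T(2,2)| = 0.000318 < 3e-3

k = 3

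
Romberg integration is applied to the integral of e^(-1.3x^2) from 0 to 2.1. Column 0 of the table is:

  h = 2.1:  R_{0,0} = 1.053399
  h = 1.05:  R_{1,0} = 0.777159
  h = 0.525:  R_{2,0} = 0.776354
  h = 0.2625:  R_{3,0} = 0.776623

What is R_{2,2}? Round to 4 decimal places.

R_{1,1} = 0.777159 + (0.777159 − 1.053399)/3 = 0.685079
R_{2,1} = 0.776354 + (0.776354 − 0.777159)/3 = 0.776086
R_{2,2} = (16·0.776086 − 0.685079) / 15 = 0.782153
(Column j=1 coincides with Simpson's rule on the same nodes.)

0.7822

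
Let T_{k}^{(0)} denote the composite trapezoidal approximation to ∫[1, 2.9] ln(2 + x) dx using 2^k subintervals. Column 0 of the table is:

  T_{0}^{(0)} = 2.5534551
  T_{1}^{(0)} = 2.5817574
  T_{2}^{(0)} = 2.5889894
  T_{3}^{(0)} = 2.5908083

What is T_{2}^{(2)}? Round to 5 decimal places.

Richardson extrapolation on the trapezoidal column (denominator 4−1=3):
T_{1}^{(1)} = (4·2.5817574 − 2.5534551) / 3 = 2.5911915
T_{2}^{(1)} = (4·2.5889894 − 2.5817574) / 3 = 2.5914001
T_{2}^{(2)} = (16·2.5914001 − 2.5911915) / 15 = 2.5914140

2.59141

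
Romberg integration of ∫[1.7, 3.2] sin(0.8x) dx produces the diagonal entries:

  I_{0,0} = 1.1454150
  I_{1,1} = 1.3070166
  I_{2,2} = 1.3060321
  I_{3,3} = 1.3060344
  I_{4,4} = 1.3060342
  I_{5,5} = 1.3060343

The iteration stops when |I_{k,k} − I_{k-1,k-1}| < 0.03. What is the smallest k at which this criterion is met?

|I_{1,1} − I_{0,0}| = 0.1616016 ≥ 0.03
|I_{2,2} − I_{1,1}| = 0.0009845 < 0.03

k = 2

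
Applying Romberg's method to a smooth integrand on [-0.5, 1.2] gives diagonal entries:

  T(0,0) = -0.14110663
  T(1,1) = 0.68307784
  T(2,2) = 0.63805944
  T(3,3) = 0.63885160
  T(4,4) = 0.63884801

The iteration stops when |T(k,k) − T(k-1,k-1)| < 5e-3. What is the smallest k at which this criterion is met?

|T(1,1) − T(0,0)| = 0.82418447 ≥ 5e-3
|T(2,2) − T(1,1)| = 0.04501840 ≥ 5e-3
|T(3,3) − T(2,2)| = 0.00079216 < 5e-3

k = 3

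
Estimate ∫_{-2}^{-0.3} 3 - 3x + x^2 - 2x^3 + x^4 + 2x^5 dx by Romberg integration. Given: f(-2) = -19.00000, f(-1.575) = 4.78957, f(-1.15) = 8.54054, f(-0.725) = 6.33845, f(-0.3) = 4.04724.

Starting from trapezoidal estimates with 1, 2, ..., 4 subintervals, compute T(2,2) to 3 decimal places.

6.685

T(0,0) (trapezoid, 1 panel, h=1.7000): -12.70985
T(1,0) (trapezoid, 2 panels, h=0.8500): 0.90454
T(2,0) (trapezoid, 4 panels, h=0.4250): 5.18168
T(1,1) = 0.90454 + (0.90454 − (-12.70985))/3 = 5.44267
T(2,1) = 5.18168 + (5.18168 − 0.90454)/3 = 6.60739
T(2,2) = 6.60739 + (6.60739 − 5.44267)/15 = 6.68504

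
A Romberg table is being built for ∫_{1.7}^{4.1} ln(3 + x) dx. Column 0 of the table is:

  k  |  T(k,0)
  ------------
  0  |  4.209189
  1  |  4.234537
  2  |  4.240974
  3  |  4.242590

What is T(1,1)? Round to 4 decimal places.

Richardson extrapolation on the trapezoidal column (denominator 4−1=3):
T(1,1) = 4.234537 + (4.234537 − 4.209189)/3 = 4.242986

4.2430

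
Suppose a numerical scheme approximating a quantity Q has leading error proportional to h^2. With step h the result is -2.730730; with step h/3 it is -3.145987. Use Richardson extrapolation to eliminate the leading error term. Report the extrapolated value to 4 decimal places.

-3.1979

Extrapolated value = (9·A(h/3) − A(h)) / (9 − 1)
= (9·(-3.145987) − (-2.730730)) / 8
= -25.583153 / 8 = -3.197894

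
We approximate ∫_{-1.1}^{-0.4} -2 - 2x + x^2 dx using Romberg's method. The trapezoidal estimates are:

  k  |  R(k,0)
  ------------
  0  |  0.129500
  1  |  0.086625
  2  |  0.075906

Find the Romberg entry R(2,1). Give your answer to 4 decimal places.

0.0723

Richardson extrapolation on the trapezoidal column (denominator 4−1=3):
R(2,1) = 0.075906 + (0.075906 − 0.086625)/3 = 0.072333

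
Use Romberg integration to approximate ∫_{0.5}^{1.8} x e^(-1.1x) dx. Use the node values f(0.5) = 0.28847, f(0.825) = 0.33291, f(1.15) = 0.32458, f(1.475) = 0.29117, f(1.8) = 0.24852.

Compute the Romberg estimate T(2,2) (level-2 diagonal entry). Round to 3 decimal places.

T(0,0) (trapezoid, 1 panel, h=1.3000): 0.34904
T(1,0) (trapezoid, 2 panels, h=0.6500): 0.38550
T(2,0) (trapezoid, 4 panels, h=0.3250): 0.39558
T(1,1) = 0.38550 + (0.38550 − 0.34904)/3 = 0.39765
T(2,1) = 0.39558 + (0.39558 − 0.38550)/3 = 0.39894
T(2,2) = 0.39894 + (0.39894 − 0.39765)/15 = 0.39903

0.399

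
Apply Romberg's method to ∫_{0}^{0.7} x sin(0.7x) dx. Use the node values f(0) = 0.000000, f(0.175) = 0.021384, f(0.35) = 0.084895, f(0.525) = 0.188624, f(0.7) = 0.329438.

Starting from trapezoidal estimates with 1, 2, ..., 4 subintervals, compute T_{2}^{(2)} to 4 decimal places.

T_{0}^{(0)} (trapezoid, 1 panel, h=0.7000): 0.115303
T_{1}^{(0)} (trapezoid, 2 panels, h=0.3500): 0.087365
T_{2}^{(0)} (trapezoid, 4 panels, h=0.1750): 0.080434
T_{1}^{(1)} = 0.087365 + (0.087365 − 0.115303)/3 = 0.078052
T_{2}^{(1)} = 0.080434 + (0.080434 − 0.087365)/3 = 0.078124
T_{2}^{(2)} = 0.078124 + (0.078124 − 0.078052)/15 = 0.078129

0.0781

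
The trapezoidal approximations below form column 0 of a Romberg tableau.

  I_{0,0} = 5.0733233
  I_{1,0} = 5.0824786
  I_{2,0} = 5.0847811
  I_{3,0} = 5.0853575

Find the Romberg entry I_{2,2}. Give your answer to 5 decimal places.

I_{1,1} = 5.0824786 + (5.0824786 − 5.0733233)/3 = 5.0855304
I_{2,1} = (4·5.0847811 − 5.0824786) / 3 = 5.0855486
I_{2,2} = 5.0855486 + (5.0855486 − 5.0855304)/15 = 5.0855498

5.08555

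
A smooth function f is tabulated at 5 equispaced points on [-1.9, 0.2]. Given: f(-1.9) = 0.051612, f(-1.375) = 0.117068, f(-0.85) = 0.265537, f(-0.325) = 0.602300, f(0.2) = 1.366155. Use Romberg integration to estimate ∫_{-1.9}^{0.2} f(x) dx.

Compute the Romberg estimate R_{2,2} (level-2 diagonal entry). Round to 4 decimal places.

R_{0,0} (trapezoid, 1 panel, h=2.1000): 1.488655
R_{1,0} (trapezoid, 2 panels, h=1.0500): 1.023142
R_{2,0} (trapezoid, 4 panels, h=0.5250): 0.889239
R_{1,1} = 1.023142 + (1.023142 − 1.488655)/3 = 0.867971
R_{2,1} = 0.889239 + (0.889239 − 1.023142)/3 = 0.844605
R_{2,2} = 0.844605 + (0.844605 − 0.867971)/15 = 0.843047

0.8430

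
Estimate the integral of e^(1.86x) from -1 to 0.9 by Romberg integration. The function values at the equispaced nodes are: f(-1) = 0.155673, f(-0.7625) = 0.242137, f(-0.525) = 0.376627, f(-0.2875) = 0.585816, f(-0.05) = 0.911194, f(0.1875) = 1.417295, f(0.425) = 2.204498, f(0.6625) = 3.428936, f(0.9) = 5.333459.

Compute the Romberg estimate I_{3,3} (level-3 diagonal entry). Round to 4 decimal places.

2.7838

I_{0,0} (trapezoid, 1 panel, h=1.9000): 5.214675
I_{1,0} (trapezoid, 2 panels, h=0.9500): 3.472972
I_{2,0} (trapezoid, 4 panels, h=0.4750): 2.962520
I_{3,0} (trapezoid, 8 panels, h=0.2375): 2.828879
I_{1,1} = 3.472972 + (3.472972 − 5.214675)/3 = 2.892404
I_{2,1} = 2.962520 + (2.962520 − 3.472972)/3 = 2.792369
I_{3,1} = 2.828879 + (2.828879 − 2.962520)/3 = 2.784332
I_{2,2} = 2.792369 + (2.792369 − 2.892404)/15 = 2.785700
I_{3,2} = 2.784332 + (2.784332 − 2.792369)/15 = 2.783796
I_{3,3} = 2.783796 + (2.783796 − 2.785700)/63 = 2.783766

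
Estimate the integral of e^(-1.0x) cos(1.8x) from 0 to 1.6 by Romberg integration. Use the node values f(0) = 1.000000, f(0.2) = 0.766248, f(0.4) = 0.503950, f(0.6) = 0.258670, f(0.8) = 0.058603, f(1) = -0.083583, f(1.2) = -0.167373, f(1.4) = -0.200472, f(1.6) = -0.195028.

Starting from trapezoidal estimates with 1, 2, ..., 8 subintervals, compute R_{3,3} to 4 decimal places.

R_{0,0} (trapezoid, 1 panel, h=1.6000): 0.643978
R_{1,0} (trapezoid, 2 panels, h=0.8000): 0.368871
R_{2,0} (trapezoid, 4 panels, h=0.4000): 0.319066
R_{3,0} (trapezoid, 8 panels, h=0.2000): 0.307706
R_{1,1} = 0.368871 + (0.368871 − 0.643978)/3 = 0.277169
R_{2,1} = 0.319066 + (0.319066 − 0.368871)/3 = 0.302464
R_{3,1} = 0.307706 + (0.307706 − 0.319066)/3 = 0.303919
R_{2,2} = 0.302464 + (0.302464 − 0.277169)/15 = 0.304150
R_{3,2} = 0.303919 + (0.303919 − 0.302464)/15 = 0.304016
R_{3,3} = 0.304016 + (0.304016 − 0.304150)/63 = 0.304014

0.3040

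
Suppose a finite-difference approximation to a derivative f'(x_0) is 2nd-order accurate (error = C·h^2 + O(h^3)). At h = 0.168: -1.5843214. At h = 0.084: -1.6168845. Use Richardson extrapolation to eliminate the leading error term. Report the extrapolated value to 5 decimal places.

The leading error scales as h^2; refining by a factor of 2 reduces it by 2^2 = 4.
Extrapolated value = (4·A(h/2) − A(h)) / (4 − 1)
= (4·(-1.6168845) − (-1.5843214)) / 3
= -4.8832166 / 3 = -1.6277389

-1.62774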